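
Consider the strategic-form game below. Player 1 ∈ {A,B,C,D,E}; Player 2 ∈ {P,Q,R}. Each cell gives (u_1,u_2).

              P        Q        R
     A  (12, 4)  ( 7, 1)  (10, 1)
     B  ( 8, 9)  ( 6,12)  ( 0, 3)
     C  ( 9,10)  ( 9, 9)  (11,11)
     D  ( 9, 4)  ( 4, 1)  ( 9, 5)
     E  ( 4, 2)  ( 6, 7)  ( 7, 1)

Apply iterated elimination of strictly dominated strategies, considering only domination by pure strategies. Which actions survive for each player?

P1 drop B (A beats it: P:12>8 Q:7>6 R:10>0)
P1 drop D (A beats it: P:12>9 Q:7>4 R:10>9)
P1 drop E (A beats it: P:12>4 Q:7>6 R:10>7)
P2 drop Q (P beats it: A:4>1 C:10>9)
P1→{A,C} P2→{P,R}

IESDS → P1:{A,C} P2:{P,R}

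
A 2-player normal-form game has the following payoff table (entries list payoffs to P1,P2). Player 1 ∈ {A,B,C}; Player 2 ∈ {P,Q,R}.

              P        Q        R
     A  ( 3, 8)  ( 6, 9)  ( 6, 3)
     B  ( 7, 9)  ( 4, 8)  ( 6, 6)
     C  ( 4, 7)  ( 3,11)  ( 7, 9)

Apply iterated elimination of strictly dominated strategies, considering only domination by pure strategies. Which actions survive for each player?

Remaining: P1:{A,B} P2:{P,Q}

P2 drop R (Q beats it: A:9>3 B:8>6 C:11>9)
P1 drop C (B beats it: P:7>4 Q:4>3)
P1→{A,B} P2→{P,Q}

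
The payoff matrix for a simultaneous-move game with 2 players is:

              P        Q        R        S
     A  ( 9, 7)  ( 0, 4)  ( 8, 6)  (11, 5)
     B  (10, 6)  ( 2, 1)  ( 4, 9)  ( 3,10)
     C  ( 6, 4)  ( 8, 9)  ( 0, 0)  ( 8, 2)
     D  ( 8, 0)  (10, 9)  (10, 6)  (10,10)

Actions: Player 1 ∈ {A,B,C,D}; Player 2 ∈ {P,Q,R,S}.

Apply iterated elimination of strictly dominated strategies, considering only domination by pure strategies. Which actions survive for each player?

P1 drop C (D beats it: P:8>6 Q:10>8 R:10>0 S:10>8)
P2 drop Q (S beats it: A:5>4 B:10>1 D:10>9)
P1→{A,B,D} P2→{P,R,S}

Survivors P1:{A,B,D} P2:{P,R,S}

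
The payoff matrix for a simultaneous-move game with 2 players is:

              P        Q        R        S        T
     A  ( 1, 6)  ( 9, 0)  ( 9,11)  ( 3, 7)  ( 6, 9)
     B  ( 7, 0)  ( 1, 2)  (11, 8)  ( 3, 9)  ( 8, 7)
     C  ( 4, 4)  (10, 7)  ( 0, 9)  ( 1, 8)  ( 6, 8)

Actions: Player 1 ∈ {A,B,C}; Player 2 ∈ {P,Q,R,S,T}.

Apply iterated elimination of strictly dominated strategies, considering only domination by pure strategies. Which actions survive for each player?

Survivors P1:{A,B} P2:{R,S}

P2 drop P (R beats it: A:11>6 B:8>0 C:9>4)
P2 drop Q (R beats it: A:11>0 B:8>2 C:9>7)
P1 drop C (B beats it: R:11>0 S:3>1 T:8>6)
P2 drop T (R beats it: A:11>9 B:8>7)
P1→{A,B} P2→{R,S}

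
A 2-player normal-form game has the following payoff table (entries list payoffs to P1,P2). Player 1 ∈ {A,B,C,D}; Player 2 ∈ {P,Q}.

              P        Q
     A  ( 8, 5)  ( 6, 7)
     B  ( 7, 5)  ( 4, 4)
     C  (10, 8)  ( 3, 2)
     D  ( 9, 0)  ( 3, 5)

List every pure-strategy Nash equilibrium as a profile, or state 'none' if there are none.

(A,P): not NE [P1→C gives 10>8; P2→Q gives 7>5]
(A,Q): NE
(B,P): not NE [P1→C gives 10>7]
(B,Q): not NE [P1→A gives 6>4; P2→P gives 5>4]
(C,P): NE
(C,Q): not NE [P1→A gives 6>3; P2→P gives 8>2]
(D,P): not NE [P1→C gives 10>9; P2→Q gives 5>0]
(D,Q): not NE [P1→A gives 6>3]

PSNE = {(A,Q), (C,P)}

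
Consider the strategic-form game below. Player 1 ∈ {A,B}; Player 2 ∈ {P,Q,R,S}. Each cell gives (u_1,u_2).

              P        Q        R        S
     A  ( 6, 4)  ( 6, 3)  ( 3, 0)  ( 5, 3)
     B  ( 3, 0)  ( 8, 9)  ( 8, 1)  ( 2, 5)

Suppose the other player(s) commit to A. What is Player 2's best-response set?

argmax u_2 = {P}

u_2(P vs A) = 4
u_2(Q vs A) = 3
u_2(R vs A) = 0
u_2(S vs A) = 3
max payoff 4 at {P}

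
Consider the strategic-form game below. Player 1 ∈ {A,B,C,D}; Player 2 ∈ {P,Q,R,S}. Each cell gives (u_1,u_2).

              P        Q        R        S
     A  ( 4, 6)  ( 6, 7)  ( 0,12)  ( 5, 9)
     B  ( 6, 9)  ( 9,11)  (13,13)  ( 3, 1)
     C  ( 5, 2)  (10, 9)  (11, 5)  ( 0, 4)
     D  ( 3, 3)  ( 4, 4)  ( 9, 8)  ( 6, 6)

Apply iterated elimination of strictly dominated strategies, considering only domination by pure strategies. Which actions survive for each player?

P2 drop P (Q beats it: A:7>6 B:11>9 C:9>2 D:4>3)
P2 drop S (R beats it: A:12>9 B:13>1 C:5>4 D:8>6)
P1 drop A (B beats it: Q:9>6 R:13>0)
P1 drop D (B beats it: Q:9>4 R:13>9)
P1→{B,C} P2→{Q,R}

Remaining: P1:{B,C} P2:{Q,R}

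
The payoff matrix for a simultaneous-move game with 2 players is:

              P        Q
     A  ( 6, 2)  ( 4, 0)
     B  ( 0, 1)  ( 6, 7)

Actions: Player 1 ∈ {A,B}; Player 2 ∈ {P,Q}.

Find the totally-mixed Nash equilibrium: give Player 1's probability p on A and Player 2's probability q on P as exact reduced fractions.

P1 mixes 3/4 on A; P2 mixes 1/4 on P

P1 indiff ⇒ q·6+(1-q)·4 = q·0+(1-q)·6 ⇒ q(6) = (1-q)(2) ⇒ q = 1/4
P2 indiff ⇒ p·2+(1-p)·1 = p·0+(1-p)·7 ⇒ p(2) = (1-p)(6) ⇒ p = 3/4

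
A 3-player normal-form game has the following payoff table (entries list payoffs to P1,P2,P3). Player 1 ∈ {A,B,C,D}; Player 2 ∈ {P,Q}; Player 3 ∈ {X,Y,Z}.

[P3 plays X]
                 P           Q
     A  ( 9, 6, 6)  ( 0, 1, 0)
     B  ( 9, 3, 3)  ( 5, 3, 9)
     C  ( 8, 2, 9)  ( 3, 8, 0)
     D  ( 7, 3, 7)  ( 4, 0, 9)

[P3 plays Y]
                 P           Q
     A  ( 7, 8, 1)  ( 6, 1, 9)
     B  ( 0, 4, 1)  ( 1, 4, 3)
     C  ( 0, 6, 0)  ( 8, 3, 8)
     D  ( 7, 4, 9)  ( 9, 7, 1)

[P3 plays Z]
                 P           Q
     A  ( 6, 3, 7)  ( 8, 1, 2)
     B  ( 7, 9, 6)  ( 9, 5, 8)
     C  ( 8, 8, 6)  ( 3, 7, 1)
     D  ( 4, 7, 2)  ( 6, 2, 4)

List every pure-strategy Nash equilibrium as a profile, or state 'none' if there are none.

(A,P,X): not NE [P3→Z gives 7>6]
(A,P,Y): not NE [P3→Z gives 7>1]
(A,P,Z): not NE [P1→C gives 8>6]
(A,Q,X): not NE [P1→B gives 5>0; P2→P gives 6>1; P3→Y gives 9>0]
(A,Q,Y): not NE [P1→D gives 9>6; P2→P gives 8>1]
(A,Q,Z): not NE [P1→B gives 9>8; P2→P gives 3>1; P3→Y gives 9>2]
(B,P,X): not NE [P3→Z gives 6>3]
(B,P,Y): not NE [P1→D gives 7>0; P3→Z gives 6>1]
(B,P,Z): not NE [P1→C gives 8>7]
(B,Q,X): NE
(B,Q,Y): not NE [P1→D gives 9>1; P3→X gives 9>3]
(B,Q,Z): not NE [P2→P gives 9>5; P3→X gives 9>8]
(C,P,X): not NE [P1→B gives 9>8; P2→Q gives 8>2]
(C,P,Y): not NE [P1→D gives 7>0; P3→X gives 9>0]
(C,P,Z): not NE [P3→X gives 9>6]
(C,Q,X): not NE [P1→B gives 5>3; P3→Y gives 8>0]
(C,Q,Y): not NE [P1→D gives 9>8; P2→P gives 6>3]
(C,Q,Z): not NE [P1→B gives 9>3; P2→P gives 8>7; P3→Y gives 8>1]
(D,P,X): not NE [P1→B gives 9>7; P3→Y gives 9>7]
(D,P,Y): not NE [P2→Q gives 7>4]
(D,P,Z): not NE [P1→C gives 8>4; P3→Y gives 9>2]
(D,Q,X): not NE [P1→B gives 5>4; P2→P gives 3>0]
(D,Q,Y): not NE [P3→X gives 9>1]
(D,Q,Z): not NE [P1→B gives 9>6; P2→P gives 7>2; P3→X gives 9>4]

Nash profiles: (B,Q,X)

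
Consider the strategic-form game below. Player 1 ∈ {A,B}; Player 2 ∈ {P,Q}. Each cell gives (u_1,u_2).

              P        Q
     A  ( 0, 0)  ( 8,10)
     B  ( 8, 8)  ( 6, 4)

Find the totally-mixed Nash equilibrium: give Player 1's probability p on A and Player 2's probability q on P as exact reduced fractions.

P1 indiff ⇒ q·0+(1-q)·8 = q·8+(1-q)·6 ⇒ q(-8) = (1-q)(-2) ⇒ q = 1/5
P2 indiff ⇒ p·0+(1-p)·8 = p·10+(1-p)·4 ⇒ p(-10) = (1-p)(-4) ⇒ p = 2/7

p=2/7, q=1/5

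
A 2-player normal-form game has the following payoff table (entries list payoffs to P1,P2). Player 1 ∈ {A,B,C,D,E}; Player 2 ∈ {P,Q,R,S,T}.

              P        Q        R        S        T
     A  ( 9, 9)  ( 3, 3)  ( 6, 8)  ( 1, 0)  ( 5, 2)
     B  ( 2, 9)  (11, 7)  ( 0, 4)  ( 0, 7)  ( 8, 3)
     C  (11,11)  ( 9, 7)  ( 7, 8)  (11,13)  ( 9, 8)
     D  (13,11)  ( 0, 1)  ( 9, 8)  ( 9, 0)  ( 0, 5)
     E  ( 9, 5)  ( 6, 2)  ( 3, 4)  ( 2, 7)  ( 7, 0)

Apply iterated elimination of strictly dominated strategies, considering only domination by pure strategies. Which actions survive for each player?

Survivors P1:{C,D} P2:{P,S}

P1 drop A (C beats it: P:11>9 Q:9>3 R:7>6 S:11>1 T:9>5)
P1 drop E (C beats it: P:11>9 Q:9>6 R:7>3 S:11>2 T:9>7)
P2 drop Q (P beats it: B:9>7 C:11>7 D:11>1)
P1 drop B (C beats it: P:11>2 R:7>0 S:11>0 T:9>8)
P2 drop R (P beats it: C:11>8 D:11>8)
P2 drop T (P beats it: C:11>8 D:11>5)
P1→{C,D} P2→{P,S}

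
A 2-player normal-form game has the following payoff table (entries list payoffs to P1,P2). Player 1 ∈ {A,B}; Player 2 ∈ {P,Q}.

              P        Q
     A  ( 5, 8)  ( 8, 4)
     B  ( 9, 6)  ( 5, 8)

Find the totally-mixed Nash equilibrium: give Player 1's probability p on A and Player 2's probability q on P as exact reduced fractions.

P1 indiff ⇒ q·5+(1-q)·8 = q·9+(1-q)·5 ⇒ q(-4) = (1-q)(-3) ⇒ q = 3/7
P2 indiff ⇒ p·8+(1-p)·6 = p·4+(1-p)·8 ⇒ p(4) = (1-p)(2) ⇒ p = 1/3

P1 mixes 1/3 on A; P2 mixes 3/7 on P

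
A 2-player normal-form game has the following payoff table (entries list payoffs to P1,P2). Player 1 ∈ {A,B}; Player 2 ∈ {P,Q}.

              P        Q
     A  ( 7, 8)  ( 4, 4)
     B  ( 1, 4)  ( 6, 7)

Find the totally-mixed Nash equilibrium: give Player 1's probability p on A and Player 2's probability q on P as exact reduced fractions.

P1 mixes 3/7 on A; P2 mixes 1/4 on P

P1 indiff ⇒ q·7+(1-q)·4 = q·1+(1-q)·6 ⇒ q(6) = (1-q)(2) ⇒ q = 1/4
P2 indiff ⇒ p·8+(1-p)·4 = p·4+(1-p)·7 ⇒ p(4) = (1-p)(3) ⇒ p = 3/7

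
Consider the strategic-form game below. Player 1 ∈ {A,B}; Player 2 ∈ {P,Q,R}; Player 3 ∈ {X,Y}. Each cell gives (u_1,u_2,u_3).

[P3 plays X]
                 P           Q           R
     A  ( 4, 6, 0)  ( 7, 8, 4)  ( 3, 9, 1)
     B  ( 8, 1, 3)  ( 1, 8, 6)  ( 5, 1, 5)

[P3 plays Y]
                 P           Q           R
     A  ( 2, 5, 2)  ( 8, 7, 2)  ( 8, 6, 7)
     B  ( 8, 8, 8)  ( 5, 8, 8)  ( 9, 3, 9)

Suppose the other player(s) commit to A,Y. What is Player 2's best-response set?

u_2(P vs A,Y) = 5
u_2(Q vs A,Y) = 7
u_2(R vs A,Y) = 6
max payoff 7 at {Q}

BR_2 = {Q}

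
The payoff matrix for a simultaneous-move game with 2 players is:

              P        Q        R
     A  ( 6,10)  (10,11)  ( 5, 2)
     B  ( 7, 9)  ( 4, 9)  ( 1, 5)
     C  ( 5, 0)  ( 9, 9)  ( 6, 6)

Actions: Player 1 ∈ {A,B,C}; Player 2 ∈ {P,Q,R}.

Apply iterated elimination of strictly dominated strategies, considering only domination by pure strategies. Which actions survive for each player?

P2 drop R (Q beats it: A:11>2 B:9>5 C:9>6)
P1 drop C (A beats it: P:6>5 Q:10>9)
P1→{A,B} P2→{P,Q}

Remaining: P1:{A,B} P2:{P,Q}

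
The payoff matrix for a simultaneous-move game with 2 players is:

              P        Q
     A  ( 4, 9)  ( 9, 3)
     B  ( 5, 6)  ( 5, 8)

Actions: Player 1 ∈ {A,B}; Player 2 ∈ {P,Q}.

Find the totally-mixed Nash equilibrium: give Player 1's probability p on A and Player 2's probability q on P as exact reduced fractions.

(p,q) = (1/4, 4/5)

P1 indiff ⇒ q·4+(1-q)·9 = q·5+(1-q)·5 ⇒ q(-1) = (1-q)(-4) ⇒ q = 4/5
P2 indiff ⇒ p·9+(1-p)·6 = p·3+(1-p)·8 ⇒ p(6) = (1-p)(2) ⇒ p = 1/4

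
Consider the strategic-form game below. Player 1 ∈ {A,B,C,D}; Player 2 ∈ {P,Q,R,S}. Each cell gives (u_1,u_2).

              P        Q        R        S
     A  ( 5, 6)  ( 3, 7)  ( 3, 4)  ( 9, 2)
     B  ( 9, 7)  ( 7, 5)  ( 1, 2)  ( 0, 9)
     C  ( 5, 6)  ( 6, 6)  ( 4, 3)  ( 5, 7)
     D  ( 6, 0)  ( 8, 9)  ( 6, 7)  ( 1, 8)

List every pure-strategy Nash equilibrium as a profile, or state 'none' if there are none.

(A,P): not NE [P1→B gives 9>5; P2→Q gives 7>6]
(A,Q): not NE [P1→D gives 8>3]
(A,R): not NE [P1→D gives 6>3; P2→Q gives 7>4]
(A,S): not NE [P2→Q gives 7>2]
(B,P): not NE [P2→S gives 9>7]
(B,Q): not NE [P1→D gives 8>7; P2→S gives 9>5]
(B,R): not NE [P1→D gives 6>1; P2→S gives 9>2]
(B,S): not NE [P1→A gives 9>0]
(C,P): not NE [P1→B gives 9>5; P2→S gives 7>6]
(C,Q): not NE [P1→D gives 8>6; P2→S gives 7>6]
(C,R): not NE [P1→D gives 6>4; P2→S gives 7>3]
(C,S): not NE [P1→A gives 9>5]
(D,P): not NE [P1→B gives 9>6; P2→Q gives 9>0]
(D,Q): NE
(D,R): not NE [P2→Q gives 9>7]
(D,S): not NE [P1→A gives 9>1; P2→Q gives 9>8]

NE set: (D,Q)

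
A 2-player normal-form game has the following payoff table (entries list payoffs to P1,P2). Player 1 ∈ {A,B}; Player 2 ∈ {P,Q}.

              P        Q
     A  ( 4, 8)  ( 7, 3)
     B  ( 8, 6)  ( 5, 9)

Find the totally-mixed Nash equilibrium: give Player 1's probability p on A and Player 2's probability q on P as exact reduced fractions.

P1 indiff ⇒ q·4+(1-q)·7 = q·8+(1-q)·5 ⇒ q(-4) = (1-q)(-2) ⇒ q = 1/3
P2 indiff ⇒ p·8+(1-p)·6 = p·3+(1-p)·9 ⇒ p(5) = (1-p)(3) ⇒ p = 3/8

p=3/8, q=1/3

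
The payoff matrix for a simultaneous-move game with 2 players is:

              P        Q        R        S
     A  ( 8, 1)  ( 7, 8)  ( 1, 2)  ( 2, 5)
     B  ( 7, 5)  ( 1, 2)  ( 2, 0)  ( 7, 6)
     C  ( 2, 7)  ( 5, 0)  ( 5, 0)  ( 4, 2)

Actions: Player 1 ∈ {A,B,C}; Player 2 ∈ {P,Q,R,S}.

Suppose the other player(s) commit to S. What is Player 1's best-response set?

BR_1 = {B}

u_1(A vs S) = 2
u_1(B vs S) = 7
u_1(C vs S) = 4
max payoff 7 at {B}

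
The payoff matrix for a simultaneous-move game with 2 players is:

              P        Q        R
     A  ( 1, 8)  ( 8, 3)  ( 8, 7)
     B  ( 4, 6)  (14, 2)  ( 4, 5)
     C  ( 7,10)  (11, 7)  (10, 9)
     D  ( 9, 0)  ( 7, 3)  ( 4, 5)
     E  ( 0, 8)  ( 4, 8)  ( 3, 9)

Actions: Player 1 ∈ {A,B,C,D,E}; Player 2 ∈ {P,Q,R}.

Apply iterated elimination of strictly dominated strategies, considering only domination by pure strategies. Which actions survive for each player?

P1 drop A (C beats it: P:7>1 Q:11>8 R:10>8)
P1 drop E (B beats it: P:4>0 Q:14>4 R:4>3)
P2 drop Q (R beats it: B:5>2 C:9>7 D:5>3)
P1 drop B (C beats it: P:7>4 R:10>4)
P1→{C,D} P2→{P,R}

Survivors P1:{C,D} P2:{P,R}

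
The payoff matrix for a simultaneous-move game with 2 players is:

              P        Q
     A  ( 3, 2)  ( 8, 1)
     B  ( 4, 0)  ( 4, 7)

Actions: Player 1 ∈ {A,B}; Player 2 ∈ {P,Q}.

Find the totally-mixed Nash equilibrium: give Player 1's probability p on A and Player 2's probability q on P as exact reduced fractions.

P1 indiff ⇒ q·3+(1-q)·8 = q·4+(1-q)·4 ⇒ q(-1) = (1-q)(-4) ⇒ q = 4/5
P2 indiff ⇒ p·2+(1-p)·0 = p·1+(1-p)·7 ⇒ p(1) = (1-p)(7) ⇒ p = 7/8

p=7/8, q=4/5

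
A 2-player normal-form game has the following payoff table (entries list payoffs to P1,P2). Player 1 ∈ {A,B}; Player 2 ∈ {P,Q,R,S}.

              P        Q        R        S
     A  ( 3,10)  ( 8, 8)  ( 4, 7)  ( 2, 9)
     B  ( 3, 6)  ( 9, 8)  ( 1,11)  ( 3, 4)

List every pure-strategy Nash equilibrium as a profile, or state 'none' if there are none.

NE set: (A,P)

(A,P): NE
(A,Q): not NE [P1→B gives 9>8; P2→P gives 10>8]
(A,R): not NE [P2→P gives 10>7]
(A,S): not NE [P1→B gives 3>2; P2→P gives 10>9]
(B,P): not NE [P2→R gives 11>6]
(B,Q): not NE [P2→R gives 11>8]
(B,R): not NE [P1→A gives 4>1]
(B,S): not NE [P2→R gives 11>4]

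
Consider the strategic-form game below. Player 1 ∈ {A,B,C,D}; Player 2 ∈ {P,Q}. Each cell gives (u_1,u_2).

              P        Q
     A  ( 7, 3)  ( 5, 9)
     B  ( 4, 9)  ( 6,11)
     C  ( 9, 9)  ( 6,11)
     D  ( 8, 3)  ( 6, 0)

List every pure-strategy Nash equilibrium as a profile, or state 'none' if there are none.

NE set: (B,Q), (C,Q)

(A,P): not NE [P1→C gives 9>7; P2→Q gives 9>3]
(A,Q): not NE [P1→D gives 6>5]
(B,P): not NE [P1→C gives 9>4; P2→Q gives 11>9]
(B,Q): NE
(C,P): not NE [P2→Q gives 11>9]
(C,Q): NE
(D,P): not NE [P1→C gives 9>8]
(D,Q): not NE [P2→P gives 3>0]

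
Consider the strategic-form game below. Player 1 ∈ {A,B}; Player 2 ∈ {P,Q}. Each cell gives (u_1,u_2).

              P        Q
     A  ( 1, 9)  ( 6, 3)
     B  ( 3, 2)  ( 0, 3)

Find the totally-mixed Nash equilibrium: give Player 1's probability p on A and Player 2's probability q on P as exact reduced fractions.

P1 mixes 1/7 on A; P2 mixes 3/4 on P

P1 indiff ⇒ q·1+(1-q)·6 = q·3+(1-q)·0 ⇒ q(-2) = (1-q)(-6) ⇒ q = 3/4
P2 indiff ⇒ p·9+(1-p)·2 = p·3+(1-p)·3 ⇒ p(6) = (1-p)(1) ⇒ p = 1/7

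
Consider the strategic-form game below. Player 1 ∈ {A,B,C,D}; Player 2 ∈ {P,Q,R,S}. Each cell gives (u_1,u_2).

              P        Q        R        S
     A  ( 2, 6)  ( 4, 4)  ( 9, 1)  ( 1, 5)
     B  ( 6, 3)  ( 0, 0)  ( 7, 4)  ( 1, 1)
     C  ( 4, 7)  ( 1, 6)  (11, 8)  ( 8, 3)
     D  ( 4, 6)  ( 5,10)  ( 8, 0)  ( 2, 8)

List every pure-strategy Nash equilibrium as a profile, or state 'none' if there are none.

(A,P): not NE [P1→B gives 6>2]
(A,Q): not NE [P1→D gives 5>4; P2→P gives 6>4]
(A,R): not NE [P1→C gives 11>9; P2→P gives 6>1]
(A,S): not NE [P1→C gives 8>1; P2→P gives 6>5]
(B,P): not NE [P2→R gives 4>3]
(B,Q): not NE [P1→D gives 5>0; P2→R gives 4>0]
(B,R): not NE [P1→C gives 11>7]
(B,S): not NE [P1→C gives 8>1; P2→R gives 4>1]
(C,P): not NE [P1→B gives 6>4; P2→R gives 8>7]
(C,Q): not NE [P1→D gives 5>1; P2→R gives 8>6]
(C,R): NE
(C,S): not NE [P2→R gives 8>3]
(D,P): not NE [P1→B gives 6>4; P2→Q gives 10>6]
(D,Q): NE
(D,R): not NE [P1→C gives 11>8; P2→Q gives 10>0]
(D,S): not NE [P1→C gives 8>2; P2→Q gives 10>8]

PSNE = {(C,R), (D,Q)}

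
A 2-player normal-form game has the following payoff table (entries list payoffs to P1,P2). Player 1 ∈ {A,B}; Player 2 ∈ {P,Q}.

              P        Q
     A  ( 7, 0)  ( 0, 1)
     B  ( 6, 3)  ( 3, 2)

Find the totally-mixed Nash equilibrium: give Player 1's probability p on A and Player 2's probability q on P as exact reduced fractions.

P1 indiff ⇒ q·7+(1-q)·0 = q·6+(1-q)·3 ⇒ q(1) = (1-q)(3) ⇒ q = 3/4
P2 indiff ⇒ p·0+(1-p)·3 = p·1+(1-p)·2 ⇒ p(-1) = (1-p)(-1) ⇒ p = 1/2

p=1/2, q=3/4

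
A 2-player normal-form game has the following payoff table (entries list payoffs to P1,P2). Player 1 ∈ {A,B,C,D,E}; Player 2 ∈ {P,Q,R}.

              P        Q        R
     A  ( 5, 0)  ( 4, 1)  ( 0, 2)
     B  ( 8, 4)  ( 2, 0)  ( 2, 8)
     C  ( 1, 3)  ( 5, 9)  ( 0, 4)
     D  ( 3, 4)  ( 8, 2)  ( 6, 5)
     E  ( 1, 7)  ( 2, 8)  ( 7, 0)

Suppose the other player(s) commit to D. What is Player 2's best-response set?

P2 best: {R}

u_2(P vs D) = 4
u_2(Q vs D) = 2
u_2(R vs D) = 5
max payoff 5 at {R}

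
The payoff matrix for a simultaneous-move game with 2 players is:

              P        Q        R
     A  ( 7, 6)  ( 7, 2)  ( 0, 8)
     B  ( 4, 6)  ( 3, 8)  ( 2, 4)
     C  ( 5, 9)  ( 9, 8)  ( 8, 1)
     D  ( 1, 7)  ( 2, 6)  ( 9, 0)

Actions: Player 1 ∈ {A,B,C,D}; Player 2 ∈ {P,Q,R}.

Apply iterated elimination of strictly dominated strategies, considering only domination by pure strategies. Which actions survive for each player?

P1 drop B (C beats it: P:5>4 Q:9>3 R:8>2)
P2 drop Q (P beats it: A:6>2 C:9>8 D:7>6)
P1→{A,C,D} P2→{P,R}

IESDS → P1:{A,C,D} P2:{P,R}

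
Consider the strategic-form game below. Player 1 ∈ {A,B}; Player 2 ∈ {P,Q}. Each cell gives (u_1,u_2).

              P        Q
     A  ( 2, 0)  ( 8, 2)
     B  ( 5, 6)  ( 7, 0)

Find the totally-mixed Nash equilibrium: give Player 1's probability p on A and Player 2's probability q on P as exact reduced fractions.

P1 indiff ⇒ q·2+(1-q)·8 = q·5+(1-q)·7 ⇒ q(-3) = (1-q)(-1) ⇒ q = 1/4
P2 indiff ⇒ p·0+(1-p)·6 = p·2+(1-p)·0 ⇒ p(-2) = (1-p)(-6) ⇒ p = 3/4

p=3/4, q=1/4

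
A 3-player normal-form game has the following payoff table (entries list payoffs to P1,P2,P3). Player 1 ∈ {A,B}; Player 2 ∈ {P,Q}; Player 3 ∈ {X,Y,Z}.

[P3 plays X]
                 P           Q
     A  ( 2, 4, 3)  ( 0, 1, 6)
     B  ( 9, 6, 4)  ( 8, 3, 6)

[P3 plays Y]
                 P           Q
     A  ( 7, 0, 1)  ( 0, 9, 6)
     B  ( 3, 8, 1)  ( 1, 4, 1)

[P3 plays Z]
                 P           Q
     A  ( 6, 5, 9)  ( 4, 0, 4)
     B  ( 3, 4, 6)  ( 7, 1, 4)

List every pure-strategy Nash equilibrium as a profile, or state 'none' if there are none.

(A,P,X): not NE [P1→B gives 9>2; P3→Z gives 9>3]
(A,P,Y): not NE [P2→Q gives 9>0; P3→Z gives 9>1]
(A,P,Z): NE
(A,Q,X): not NE [P1→B gives 8>0; P2→P gives 4>1]
(A,Q,Y): not NE [P1→B gives 1>0]
(A,Q,Z): not NE [P1→B gives 7>4; P2→P gives 5>0; P3→Y gives 6>4]
(B,P,X): not NE [P3→Z gives 6>4]
(B,P,Y): not NE [P1→A gives 7>3; P3→Z gives 6>1]
(B,P,Z): not NE [P1→A gives 6>3]
(B,Q,X): not NE [P2→P gives 6>3]
(B,Q,Y): not NE [P2→P gives 8>4; P3→X gives 6>1]
(B,Q,Z): not NE [P2→P gives 4>1; P3→X gives 6>4]

NE set: (A,P,Z)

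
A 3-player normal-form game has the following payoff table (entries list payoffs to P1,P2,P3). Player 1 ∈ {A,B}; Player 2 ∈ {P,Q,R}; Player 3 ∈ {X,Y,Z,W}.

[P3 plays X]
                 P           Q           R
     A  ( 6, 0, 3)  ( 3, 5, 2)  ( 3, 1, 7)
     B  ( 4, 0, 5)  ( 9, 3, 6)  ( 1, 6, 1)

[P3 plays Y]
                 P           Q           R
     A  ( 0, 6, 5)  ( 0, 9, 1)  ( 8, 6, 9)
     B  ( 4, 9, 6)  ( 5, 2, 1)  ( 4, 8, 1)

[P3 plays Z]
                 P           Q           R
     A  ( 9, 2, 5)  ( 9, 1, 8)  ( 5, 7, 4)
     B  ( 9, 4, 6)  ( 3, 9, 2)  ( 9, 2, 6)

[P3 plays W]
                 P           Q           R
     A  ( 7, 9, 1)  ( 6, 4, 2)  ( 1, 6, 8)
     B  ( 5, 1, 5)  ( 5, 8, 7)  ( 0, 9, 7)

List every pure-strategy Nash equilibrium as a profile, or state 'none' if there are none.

PSNE = {(B,P,Y)}

(A,P,X): not NE [P2→Q gives 5>0; P3→Z gives 5>3]
(A,P,Y): not NE [P1→B gives 4>0; P2→Q gives 9>6]
(A,P,Z): not NE [P2→R gives 7>2]
(A,P,W): not NE [P3→Z gives 5>1]
(A,Q,X): not NE [P1→B gives 9>3; P3→Z gives 8>2]
(A,Q,Y): not NE [P1→B gives 5>0; P3→Z gives 8>1]
(A,Q,Z): not NE [P2→R gives 7>1]
(A,Q,W): not NE [P2→P gives 9>4; P3→Z gives 8>2]
(A,R,X): not NE [P2→Q gives 5>1; P3→Y gives 9>7]
(A,R,Y): not NE [P2→Q gives 9>6]
(A,R,Z): not NE [P1→B gives 9>5; P3→Y gives 9>4]
(A,R,W): not NE [P2→P gives 9>6; P3→Y gives 9>8]
(B,P,X): not NE [P1→A gives 6>4; P2→R gives 6>0; P3→Z gives 6>5]
(B,P,Y): NE
(B,P,Z): not NE [P2→Q gives 9>4]
(B,P,W): not NE [P1→A gives 7>5; P2→R gives 9>1; P3→Z gives 6>5]
(B,Q,X): not NE [P2→R gives 6>3; P3→W gives 7>6]
(B,Q,Y): not NE [P2→P gives 9>2; P3→W gives 7>1]
(B,Q,Z): not NE [P1→A gives 9>3; P3→W gives 7>2]
(B,Q,W): not NE [P1→A gives 6>5; P2→R gives 9>8]
(B,R,X): not NE [P1→A gives 3>1; P3→W gives 7>1]
(B,R,Y): not NE [P1→A gives 8>4; P2→P gives 9>8; P3→W gives 7>1]
(B,R,Z): not NE [P2→Q gives 9>2; P3→W gives 7>6]
(B,R,W): not NE [P1→A gives 1>0]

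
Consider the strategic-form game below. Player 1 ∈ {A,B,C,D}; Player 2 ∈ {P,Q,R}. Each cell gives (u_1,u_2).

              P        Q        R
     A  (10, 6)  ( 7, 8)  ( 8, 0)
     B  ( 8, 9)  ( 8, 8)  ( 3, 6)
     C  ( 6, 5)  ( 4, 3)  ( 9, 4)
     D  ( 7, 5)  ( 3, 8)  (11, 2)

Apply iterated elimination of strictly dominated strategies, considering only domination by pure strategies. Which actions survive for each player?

Remaining: P1:{A,B} P2:{P,Q}

P2 drop R (P beats it: A:6>0 B:9>6 C:5>4 D:5>2)
P1 drop C (A beats it: P:10>6 Q:7>4)
P1 drop D (A beats it: P:10>7 Q:7>3)
P1→{A,B} P2→{P,Q}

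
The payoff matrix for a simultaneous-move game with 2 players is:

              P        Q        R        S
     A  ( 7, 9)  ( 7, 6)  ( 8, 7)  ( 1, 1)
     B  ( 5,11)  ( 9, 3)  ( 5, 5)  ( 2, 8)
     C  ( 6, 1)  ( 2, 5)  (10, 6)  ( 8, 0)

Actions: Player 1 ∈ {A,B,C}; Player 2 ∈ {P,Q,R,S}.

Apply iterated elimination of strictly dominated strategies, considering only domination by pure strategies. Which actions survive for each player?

Survivors P1:{A,C} P2:{P,R}

P2 drop Q (R beats it: A:7>6 B:5>3 C:6>5)
P1 drop B (C beats it: P:6>5 R:10>5 S:8>2)
P2 drop S (P beats it: A:9>1 C:1>0)
P1→{A,C} P2→{P,R}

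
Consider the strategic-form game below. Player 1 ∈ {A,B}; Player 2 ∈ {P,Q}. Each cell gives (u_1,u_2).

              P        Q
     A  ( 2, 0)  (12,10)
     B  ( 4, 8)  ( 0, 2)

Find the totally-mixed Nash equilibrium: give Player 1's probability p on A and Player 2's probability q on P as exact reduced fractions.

P1 indiff ⇒ q·2+(1-q)·12 = q·4+(1-q)·0 ⇒ q(-2) = (1-q)(-12) ⇒ q = 6/7
P2 indiff ⇒ p·0+(1-p)·8 = p·10+(1-p)·2 ⇒ p(-10) = (1-p)(-6) ⇒ p = 3/8

P1 mixes 3/8 on A; P2 mixes 6/7 on P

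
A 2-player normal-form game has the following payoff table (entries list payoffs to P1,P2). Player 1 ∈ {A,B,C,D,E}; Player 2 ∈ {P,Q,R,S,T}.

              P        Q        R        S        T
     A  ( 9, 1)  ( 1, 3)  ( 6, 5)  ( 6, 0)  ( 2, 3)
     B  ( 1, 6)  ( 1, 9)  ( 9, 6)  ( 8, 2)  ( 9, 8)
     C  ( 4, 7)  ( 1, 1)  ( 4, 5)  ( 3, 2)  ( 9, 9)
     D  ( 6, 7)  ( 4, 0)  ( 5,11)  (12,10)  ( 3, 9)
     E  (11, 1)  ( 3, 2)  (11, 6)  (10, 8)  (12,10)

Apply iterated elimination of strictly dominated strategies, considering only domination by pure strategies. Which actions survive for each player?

IESDS → P1:{D,E} P2:{R,S,T}

P1 drop A (E beats it: P:11>9 Q:3>1 R:11>6 S:10>6 T:12>2)
P1 drop B (E beats it: P:11>1 Q:3>1 R:11>9 S:10>8 T:12>9)
P1 drop C (E beats it: P:11>4 Q:3>1 R:11>4 S:10>3 T:12>9)
P2 drop P (R beats it: D:11>7 E:6>1)
P2 drop Q (R beats it: D:11>0 E:6>2)
P1→{D,E} P2→{R,S,T}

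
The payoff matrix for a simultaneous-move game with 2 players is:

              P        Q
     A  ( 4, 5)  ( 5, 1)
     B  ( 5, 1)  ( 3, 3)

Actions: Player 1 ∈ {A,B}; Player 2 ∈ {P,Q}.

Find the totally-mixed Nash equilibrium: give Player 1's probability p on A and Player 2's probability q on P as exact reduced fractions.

P1 indiff ⇒ q·4+(1-q)·5 = q·5+(1-q)·3 ⇒ q(-1) = (1-q)(-2) ⇒ q = 2/3
P2 indiff ⇒ p·5+(1-p)·1 = p·1+(1-p)·3 ⇒ p(4) = (1-p)(2) ⇒ p = 1/3

P1 mixes 1/3 on A; P2 mixes 2/3 on P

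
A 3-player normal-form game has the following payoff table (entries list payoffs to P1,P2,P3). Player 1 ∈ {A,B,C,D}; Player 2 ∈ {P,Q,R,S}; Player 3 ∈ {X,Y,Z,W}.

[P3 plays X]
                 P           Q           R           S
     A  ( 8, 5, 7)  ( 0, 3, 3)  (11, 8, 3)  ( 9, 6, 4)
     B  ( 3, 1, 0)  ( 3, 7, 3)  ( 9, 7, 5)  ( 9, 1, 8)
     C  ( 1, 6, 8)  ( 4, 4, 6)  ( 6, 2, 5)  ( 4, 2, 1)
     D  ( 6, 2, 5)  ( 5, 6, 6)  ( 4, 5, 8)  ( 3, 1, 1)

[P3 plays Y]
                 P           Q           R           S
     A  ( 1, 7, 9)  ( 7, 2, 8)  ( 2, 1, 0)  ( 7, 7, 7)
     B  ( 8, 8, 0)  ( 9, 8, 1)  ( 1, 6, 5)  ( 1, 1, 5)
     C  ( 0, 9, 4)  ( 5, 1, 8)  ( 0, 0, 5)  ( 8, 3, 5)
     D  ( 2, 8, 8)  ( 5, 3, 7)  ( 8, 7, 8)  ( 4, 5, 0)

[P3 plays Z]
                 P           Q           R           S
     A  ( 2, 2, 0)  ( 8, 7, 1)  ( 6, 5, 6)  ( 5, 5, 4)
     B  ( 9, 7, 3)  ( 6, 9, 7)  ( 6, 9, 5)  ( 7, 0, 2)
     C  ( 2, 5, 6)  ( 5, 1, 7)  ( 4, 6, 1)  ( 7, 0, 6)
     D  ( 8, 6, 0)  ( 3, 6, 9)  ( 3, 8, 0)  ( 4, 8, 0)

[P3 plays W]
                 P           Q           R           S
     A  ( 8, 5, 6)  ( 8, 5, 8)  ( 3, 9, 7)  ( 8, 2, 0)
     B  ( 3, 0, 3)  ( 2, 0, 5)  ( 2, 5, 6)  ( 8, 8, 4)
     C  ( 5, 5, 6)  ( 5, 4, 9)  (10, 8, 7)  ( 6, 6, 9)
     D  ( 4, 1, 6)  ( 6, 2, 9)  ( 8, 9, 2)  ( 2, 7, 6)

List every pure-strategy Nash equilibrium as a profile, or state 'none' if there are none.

NE set: (C,R,W)

(A,P,X): not NE [P2→R gives 8>5; P3→Y gives 9>7]
(A,P,Y): not NE [P1→B gives 8>1]
(A,P,Z): not NE [P1→B gives 9>2; P2→Q gives 7>2; P3→Y gives 9>0]
(A,P,W): not NE [P2→R gives 9>5; P3→Y gives 9>6]
(A,Q,X): not NE [P1→D gives 5>0; P2→R gives 8>3; P3→W gives 8>3]
(A,Q,Y): not NE [P1→B gives 9>7; P2→S gives 7>2]
(A,Q,Z): not NE [P3→W gives 8>1]
(A,Q,W): not NE [P2→R gives 9>5]
(A,R,X): not NE [P3→W gives 7>3]
(A,R,Y): not NE [P1→D gives 8>2; P2→S gives 7>1; P3→W gives 7>0]
(A,R,Z): not NE [P2→Q gives 7>5; P3→W gives 7>6]
(A,R,W): not NE [P1→C gives 10>3]
(A,S,X): not NE [P2→R gives 8>6; P3→Y gives 7>4]
(A,S,Y): not NE [P1→C gives 8>7]
(A,S,Z): not NE [P1→C gives 7>5; P2→Q gives 7>5; P3→Y gives 7>4]
(A,S,W): not NE [P2→R gives 9>2; P3→Y gives 7>0]
(B,P,X): not NE [P1→A gives 8>3; P2→R gives 7>1; P3→W gives 3>0]
(B,P,Y): not NE [P3→W gives 3>0]
(B,P,Z): not NE [P2→R gives 9>7]
(B,P,W): not NE [P1→A gives 8>3; P2→S gives 8>0]
(B,Q,X): not NE [P1→D gives 5>3; P3→Z gives 7>3]
(B,Q,Y): not NE [P3→Z gives 7>1]
(B,Q,Z): not NE [P1→A gives 8>6]
(B,Q,W): not NE [P1→A gives 8>2; P2→S gives 8>0; P3→Z gives 7>5]
(B,R,X): not NE [P1→A gives 11>9; P3→W gives 6>5]
(B,R,Y): not NE [P1→D gives 8>1; P2→Q gives 8>6; P3→W gives 6>5]
(B,R,Z): not NE [P3→W gives 6>5]
(B,R,W): not NE [P1→C gives 10>2; P2→S gives 8>5]
(B,S,X): not NE [P2→R gives 7>1]
(B,S,Y): not NE [P1→C gives 8>1; P2→Q gives 8>1; P3→X gives 8>5]
(B,S,Z): not NE [P2→R gives 9>0; P3→X gives 8>2]
(B,S,W): not NE [P3→X gives 8>4]
(C,P,X): not NE [P1→A gives 8>1]
(C,P,Y): not NE [P1→B gives 8>0; P3→X gives 8>4]
(C,P,Z): not NE [P1→B gives 9>2; P2→R gives 6>5; P3→X gives 8>6]
(C,P,W): not NE [P1→A gives 8>5; P2→R gives 8>5; P3→X gives 8>6]
(C,Q,X): not NE [P1→D gives 5>4; P2→P gives 6>4; P3→W gives 9>6]
(C,Q,Y): not NE [P1→B gives 9>5; P2→P gives 9>1; P3→W gives 9>8]
(C,Q,Z): not NE [P1→A gives 8>5; P2→R gives 6>1; P3→W gives 9>7]
(C,Q,W): not NE [P1→A gives 8>5; P2→R gives 8>4]
(C,R,X): not NE [P1→A gives 11>6; P2→P gives 6>2; P3→W gives 7>5]
(C,R,Y): not NE [P1→D gives 8>0; P2→P gives 9>0; P3→W gives 7>5]
(C,R,Z): not NE [P1→B gives 6>4; P3→W gives 7>1]
(C,R,W): NE
(C,S,X): not NE [P1→B gives 9>4; P2→P gives 6>2; P3→W gives 9>1]
(C,S,Y): not NE [P2→P gives 9>3; P3→W gives 9>5]
(C,S,Z): not NE [P2→R gives 6>0; P3→W gives 9>6]
(C,S,W): not NE [P1→B gives 8>6; P2→R gives 8>6]
(D,P,X): not NE [P1→A gives 8>6; P2→Q gives 6>2; P3→Y gives 8>5]
(D,P,Y): not NE [P1→B gives 8>2]
(D,P,Z): not NE [P1→B gives 9>8; P2→S gives 8>6; P3→Y gives 8>0]
(D,P,W): not NE [P1→A gives 8>4; P2→R gives 9>1; P3→Y gives 8>6]
(D,Q,X): not NE [P3→W gives 9>6]
(D,Q,Y): not NE [P1→B gives 9>5; P2→P gives 8>3; P3→W gives 9>7]
(D,Q,Z): not NE [P1→A gives 8>3; P2→S gives 8>6]
(D,Q,W): not NE [P1→A gives 8>6; P2→R gives 9>2]
(D,R,X): not NE [P1→A gives 11>4; P2→Q gives 6>5]
(D,R,Y): not NE [P2→P gives 8>7]
(D,R,Z): not NE [P1→B gives 6>3; P3→Y gives 8>0]
(D,R,W): not NE [P1→C gives 10>8; P3→Y gives 8>2]
(D,S,X): not NE [P1→B gives 9>3; P2→Q gives 6>1; P3→W gives 6>1]
(D,S,Y): not NE [P1→C gives 8>4; P2→P gives 8>5; P3→W gives 6>0]
(D,S,Z): not NE [P1→C gives 7>4; P3→W gives 6>0]
(D,S,W): not NE [P1→B gives 8>2; P2→R gives 9>7]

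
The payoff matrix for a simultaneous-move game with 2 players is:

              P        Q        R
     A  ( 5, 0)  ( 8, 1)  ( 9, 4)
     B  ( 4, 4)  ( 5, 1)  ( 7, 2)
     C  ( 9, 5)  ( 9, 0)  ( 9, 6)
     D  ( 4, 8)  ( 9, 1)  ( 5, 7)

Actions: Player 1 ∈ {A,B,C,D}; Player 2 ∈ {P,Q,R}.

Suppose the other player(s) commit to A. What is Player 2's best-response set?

u_2(P vs A) = 0
u_2(Q vs A) = 1
u_2(R vs A) = 4
max payoff 4 at {R}

argmax u_2 = {R}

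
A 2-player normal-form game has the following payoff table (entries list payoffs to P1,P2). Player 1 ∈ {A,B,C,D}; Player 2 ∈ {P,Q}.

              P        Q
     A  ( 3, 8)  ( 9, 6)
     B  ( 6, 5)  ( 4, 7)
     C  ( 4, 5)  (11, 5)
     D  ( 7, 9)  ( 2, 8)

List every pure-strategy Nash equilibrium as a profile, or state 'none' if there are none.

(A,P): not NE [P1→D gives 7>3]
(A,Q): not NE [P1→C gives 11>9; P2→P gives 8>6]
(B,P): not NE [P1→D gives 7>6; P2→Q gives 7>5]
(B,Q): not NE [P1→C gives 11>4]
(C,P): not NE [P1→D gives 7>4]
(C,Q): NE
(D,P): NE
(D,Q): not NE [P1→C gives 11>2; P2→P gives 9>8]

PSNE = {(C,Q), (D,P)}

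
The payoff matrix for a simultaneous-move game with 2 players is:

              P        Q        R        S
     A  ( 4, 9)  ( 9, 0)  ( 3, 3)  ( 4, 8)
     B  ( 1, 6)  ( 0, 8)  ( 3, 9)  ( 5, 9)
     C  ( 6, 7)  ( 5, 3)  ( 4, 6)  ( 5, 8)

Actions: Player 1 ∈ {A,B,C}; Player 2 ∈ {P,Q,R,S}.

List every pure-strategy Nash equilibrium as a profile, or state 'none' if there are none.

(A,P): not NE [P1→C gives 6>4]
(A,Q): not NE [P2→P gives 9>0]
(A,R): not NE [P1→C gives 4>3; P2→P gives 9>3]
(A,S): not NE [P1→C gives 5>4; P2→P gives 9>8]
(B,P): not NE [P1→C gives 6>1; P2→S gives 9>6]
(B,Q): not NE [P1→A gives 9>0; P2→S gives 9>8]
(B,R): not NE [P1→C gives 4>3]
(B,S): NE
(C,P): not NE [P2→S gives 8>7]
(C,Q): not NE [P1→A gives 9>5; P2→S gives 8>3]
(C,R): not NE [P2→S gives 8>6]
(C,S): NE

NE set: (B,S), (C,S)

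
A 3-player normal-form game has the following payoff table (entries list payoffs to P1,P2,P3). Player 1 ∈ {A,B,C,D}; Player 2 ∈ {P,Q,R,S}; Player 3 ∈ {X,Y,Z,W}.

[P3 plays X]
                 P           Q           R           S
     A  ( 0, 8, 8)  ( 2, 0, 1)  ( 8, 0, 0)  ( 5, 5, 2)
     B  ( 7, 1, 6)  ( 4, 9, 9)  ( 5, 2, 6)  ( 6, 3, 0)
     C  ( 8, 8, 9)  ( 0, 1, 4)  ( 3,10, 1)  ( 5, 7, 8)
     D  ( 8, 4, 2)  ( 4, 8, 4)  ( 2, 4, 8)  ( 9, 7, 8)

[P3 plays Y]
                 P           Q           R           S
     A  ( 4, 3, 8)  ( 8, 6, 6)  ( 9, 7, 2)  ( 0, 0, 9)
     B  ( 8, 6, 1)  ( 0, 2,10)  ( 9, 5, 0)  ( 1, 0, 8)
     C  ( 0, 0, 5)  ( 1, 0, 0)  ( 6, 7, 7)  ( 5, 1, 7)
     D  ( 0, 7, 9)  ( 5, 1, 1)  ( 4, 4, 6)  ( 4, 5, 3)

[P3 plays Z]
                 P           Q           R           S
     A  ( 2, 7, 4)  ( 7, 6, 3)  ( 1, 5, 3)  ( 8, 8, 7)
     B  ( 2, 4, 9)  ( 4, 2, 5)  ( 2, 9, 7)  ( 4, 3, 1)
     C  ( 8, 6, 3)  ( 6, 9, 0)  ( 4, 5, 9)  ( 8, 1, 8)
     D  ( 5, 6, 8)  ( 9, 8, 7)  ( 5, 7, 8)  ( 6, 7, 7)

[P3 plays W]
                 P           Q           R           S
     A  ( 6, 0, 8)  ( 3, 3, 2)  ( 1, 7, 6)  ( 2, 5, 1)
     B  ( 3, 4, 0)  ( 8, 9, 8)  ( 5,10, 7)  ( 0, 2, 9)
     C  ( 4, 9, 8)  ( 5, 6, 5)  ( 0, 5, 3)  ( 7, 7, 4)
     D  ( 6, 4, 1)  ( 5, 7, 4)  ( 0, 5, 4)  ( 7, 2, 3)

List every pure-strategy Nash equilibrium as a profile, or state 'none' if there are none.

(A,P,X): not NE [P1→D gives 8>0]
(A,P,Y): not NE [P1→B gives 8>4; P2→R gives 7>3]
(A,P,Z): not NE [P1→C gives 8>2; P2→S gives 8>7; P3→W gives 8>4]
(A,P,W): not NE [P2→R gives 7>0]
(A,Q,X): not NE [P1→D gives 4>2; P2→P gives 8>0; P3→Y gives 6>1]
(A,Q,Y): not NE [P2→R gives 7>6]
(A,Q,Z): not NE [P1→D gives 9>7; P2→S gives 8>6; P3→Y gives 6>3]
(A,Q,W): not NE [P1→B gives 8>3; P2→R gives 7>3; P3→Y gives 6>2]
(A,R,X): not NE [P2→P gives 8>0; P3→W gives 6>0]
(A,R,Y): not NE [P3→W gives 6>2]
(A,R,Z): not NE [P1→D gives 5>1; P2→S gives 8>5; P3→W gives 6>3]
(A,R,W): not NE [P1→B gives 5>1]
(A,S,X): not NE [P1→D gives 9>5; P2→P gives 8>5; P3→Y gives 9>2]
(A,S,Y): not NE [P1→C gives 5>0; P2→R gives 7>0]
(A,S,Z): not NE [P3→Y gives 9>7]
(A,S,W): not NE [P1→D gives 7>2; P2→R gives 7>5; P3→Y gives 9>1]
(B,P,X): not NE [P1→D gives 8>7; P2→Q gives 9>1; P3→Z gives 9>6]
(B,P,Y): not NE [P3→Z gives 9>1]
(B,P,Z): not NE [P1→C gives 8>2; P2→R gives 9>4]
(B,P,W): not NE [P1→D gives 6>3; P2→R gives 10>4; P3→Z gives 9>0]
(B,Q,X): not NE [P3→Y gives 10>9]
(B,Q,Y): not NE [P1→A gives 8>0; P2→P gives 6>2]
(B,Q,Z): not NE [P1→D gives 9>4; P2→R gives 9>2; P3→Y gives 10>5]
(B,Q,W): not NE [P2→R gives 10>9; P3→Y gives 10>8]
(B,R,X): not NE [P1→A gives 8>5; P2→Q gives 9>2; P3→W gives 7>6]
(B,R,Y): not NE [P2→P gives 6>5; P3→W gives 7>0]
(B,R,Z): not NE [P1→D gives 5>2]
(B,R,W): NE
(B,S,X): not NE [P1→D gives 9>6; P2→Q gives 9>3; P3→W gives 9>0]
(B,S,Y): not NE [P1→C gives 5>1; P2→P gives 6>0; P3→W gives 9>8]
(B,S,Z): not NE [P1→C gives 8>4; P2→R gives 9>3; P3→W gives 9>1]
(B,S,W): not NE [P1→D gives 7>0; P2→R gives 10>2]
(C,P,X): not NE [P2→R gives 10>8]
(C,P,Y): not NE [P1→B gives 8>0; P2→R gives 7>0; P3→X gives 9>5]
(C,P,Z): not NE [P2→Q gives 9>6; P3→X gives 9>3]
(C,P,W): not NE [P1→D gives 6>4; P3→X gives 9>8]
(C,Q,X): not NE [P1→D gives 4>0; P2→R gives 10>1; P3→W gives 5>4]
(C,Q,Y): not NE [P1→A gives 8>1; P2→R gives 7>0; P3→W gives 5>0]
(C,Q,Z): not NE [P1→D gives 9>6; P3→W gives 5>0]
(C,Q,W): not NE [P1→B gives 8>5; P2→P gives 9>6]
(C,R,X): not NE [P1→A gives 8>3; P3→Z gives 9>1]
(C,R,Y): not NE [P1→B gives 9>6; P3→Z gives 9>7]
(C,R,Z): not NE [P1→D gives 5>4; P2→Q gives 9>5]
(C,R,W): not NE [P1→B gives 5>0; P2→P gives 9>5; P3→Z gives 9>3]
(C,S,X): not NE [P1→D gives 9>5; P2→R gives 10>7]
(C,S,Y): not NE [P2→R gives 7>1; P3→Z gives 8>7]
(C,S,Z): not NE [P2→Q gives 9>1]
(C,S,W): not NE [P2→P gives 9>7; P3→Z gives 8>4]
(D,P,X): not NE [P2→Q gives 8>4; P3→Y gives 9>2]
(D,P,Y): not NE [P1→B gives 8>0]
(D,P,Z): not NE [P1→C gives 8>5; P2→Q gives 8>6; P3→Y gives 9>8]
(D,P,W): not NE [P2→Q gives 7>4; P3→Y gives 9>1]
(D,Q,X): not NE [P3→Z gives 7>4]
(D,Q,Y): not NE [P1→A gives 8>5; P2→P gives 7>1; P3→Z gives 7>1]
(D,Q,Z): NE
(D,Q,W): not NE [P1→B gives 8>5; P3→Z gives 7>4]
(D,R,X): not NE [P1→A gives 8>2; P2→Q gives 8>4]
(D,R,Y): not NE [P1→B gives 9>4; P2→P gives 7>4; P3→Z gives 8>6]
(D,R,Z): not NE [P2→Q gives 8>7]
(D,R,W): not NE [P1→B gives 5>0; P2→Q gives 7>5; P3→Z gives 8>4]
(D,S,X): not NE [P2→Q gives 8>7]
(D,S,Y): not NE [P1→C gives 5>4; P2→P gives 7>5; P3→X gives 8>3]
(D,S,Z): not NE [P1→C gives 8>6; P2→Q gives 8>7; P3→X gives 8>7]
(D,S,W): not NE [P2→Q gives 7>2; P3→X gives 8>3]

NE set: (B,R,W), (D,Q,Z)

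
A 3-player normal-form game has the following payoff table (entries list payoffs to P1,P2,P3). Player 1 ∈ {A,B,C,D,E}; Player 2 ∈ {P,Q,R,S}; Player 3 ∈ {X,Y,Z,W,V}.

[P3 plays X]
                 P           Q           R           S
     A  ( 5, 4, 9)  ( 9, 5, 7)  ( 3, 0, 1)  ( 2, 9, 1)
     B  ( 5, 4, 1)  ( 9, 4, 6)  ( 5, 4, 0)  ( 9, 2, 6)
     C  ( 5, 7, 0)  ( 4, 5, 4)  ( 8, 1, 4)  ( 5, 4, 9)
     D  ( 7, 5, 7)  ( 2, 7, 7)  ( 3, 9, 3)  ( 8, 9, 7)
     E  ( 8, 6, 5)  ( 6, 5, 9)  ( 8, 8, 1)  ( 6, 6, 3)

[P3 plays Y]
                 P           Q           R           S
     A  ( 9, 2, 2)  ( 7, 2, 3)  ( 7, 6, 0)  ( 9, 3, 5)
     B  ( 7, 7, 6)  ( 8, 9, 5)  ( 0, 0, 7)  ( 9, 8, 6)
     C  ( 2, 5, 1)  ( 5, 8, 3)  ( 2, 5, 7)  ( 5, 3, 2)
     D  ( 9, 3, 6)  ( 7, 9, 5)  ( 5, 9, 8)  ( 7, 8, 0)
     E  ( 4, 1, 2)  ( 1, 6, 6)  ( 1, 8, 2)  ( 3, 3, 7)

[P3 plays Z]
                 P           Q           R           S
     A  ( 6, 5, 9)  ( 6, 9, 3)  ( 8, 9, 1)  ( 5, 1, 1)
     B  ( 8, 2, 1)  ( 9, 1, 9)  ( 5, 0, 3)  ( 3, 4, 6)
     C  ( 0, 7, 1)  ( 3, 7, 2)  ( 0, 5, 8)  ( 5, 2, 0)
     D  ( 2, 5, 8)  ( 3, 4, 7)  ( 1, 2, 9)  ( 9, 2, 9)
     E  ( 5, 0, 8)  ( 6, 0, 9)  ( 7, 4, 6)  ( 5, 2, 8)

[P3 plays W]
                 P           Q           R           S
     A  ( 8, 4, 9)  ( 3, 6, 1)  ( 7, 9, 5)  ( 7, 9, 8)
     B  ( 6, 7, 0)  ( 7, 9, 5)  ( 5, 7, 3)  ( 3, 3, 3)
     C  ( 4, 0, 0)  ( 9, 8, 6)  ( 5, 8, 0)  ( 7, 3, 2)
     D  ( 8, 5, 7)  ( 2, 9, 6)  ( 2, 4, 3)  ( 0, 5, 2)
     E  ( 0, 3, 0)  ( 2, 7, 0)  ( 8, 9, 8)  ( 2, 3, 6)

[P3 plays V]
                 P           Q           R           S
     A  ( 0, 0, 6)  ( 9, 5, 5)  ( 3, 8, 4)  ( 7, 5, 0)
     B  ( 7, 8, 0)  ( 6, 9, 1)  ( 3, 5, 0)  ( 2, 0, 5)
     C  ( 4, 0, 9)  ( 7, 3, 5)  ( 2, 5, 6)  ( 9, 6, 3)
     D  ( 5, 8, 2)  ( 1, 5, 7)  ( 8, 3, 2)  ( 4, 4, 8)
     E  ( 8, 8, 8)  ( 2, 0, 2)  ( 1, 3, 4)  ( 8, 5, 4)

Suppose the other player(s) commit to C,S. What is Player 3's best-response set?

u_3(X vs C,S) = 9
u_3(Y vs C,S) = 2
u_3(Z vs C,S) = 0
u_3(W vs C,S) = 2
u_3(V vs C,S) = 3
max payoff 9 at {X}

BR_3 = {X}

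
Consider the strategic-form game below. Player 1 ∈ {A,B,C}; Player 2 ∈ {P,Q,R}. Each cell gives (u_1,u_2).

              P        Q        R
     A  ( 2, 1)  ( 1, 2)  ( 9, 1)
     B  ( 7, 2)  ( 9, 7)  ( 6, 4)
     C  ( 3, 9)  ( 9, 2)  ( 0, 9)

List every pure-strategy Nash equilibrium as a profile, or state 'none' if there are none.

(A,P): not NE [P1→B gives 7>2; P2→Q gives 2>1]
(A,Q): not NE [P1→C gives 9>1]
(A,R): not NE [P2→Q gives 2>1]
(B,P): not NE [P2→Q gives 7>2]
(B,Q): NE
(B,R): not NE [P1→A gives 9>6; P2→Q gives 7>4]
(C,P): not NE [P1→B gives 7>3]
(C,Q): not NE [P2→R gives 9>2]
(C,R): not NE [P1→A gives 9>0]

PSNE = {(B,Q)}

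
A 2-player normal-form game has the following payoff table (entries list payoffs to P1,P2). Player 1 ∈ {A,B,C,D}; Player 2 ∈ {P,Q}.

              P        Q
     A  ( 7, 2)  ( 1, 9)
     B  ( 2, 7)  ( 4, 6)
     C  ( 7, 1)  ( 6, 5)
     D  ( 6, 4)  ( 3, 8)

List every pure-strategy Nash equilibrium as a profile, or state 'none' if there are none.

(A,P): not NE [P2→Q gives 9>2]
(A,Q): not NE [P1→C gives 6>1]
(B,P): not NE [P1→C gives 7>2]
(B,Q): not NE [P1→C gives 6>4; P2→P gives 7>6]
(C,P): not NE [P2→Q gives 5>1]
(C,Q): NE
(D,P): not NE [P1→C gives 7>6; P2→Q gives 8>4]
(D,Q): not NE [P1→C gives 6>3]

NE set: (C,Q)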